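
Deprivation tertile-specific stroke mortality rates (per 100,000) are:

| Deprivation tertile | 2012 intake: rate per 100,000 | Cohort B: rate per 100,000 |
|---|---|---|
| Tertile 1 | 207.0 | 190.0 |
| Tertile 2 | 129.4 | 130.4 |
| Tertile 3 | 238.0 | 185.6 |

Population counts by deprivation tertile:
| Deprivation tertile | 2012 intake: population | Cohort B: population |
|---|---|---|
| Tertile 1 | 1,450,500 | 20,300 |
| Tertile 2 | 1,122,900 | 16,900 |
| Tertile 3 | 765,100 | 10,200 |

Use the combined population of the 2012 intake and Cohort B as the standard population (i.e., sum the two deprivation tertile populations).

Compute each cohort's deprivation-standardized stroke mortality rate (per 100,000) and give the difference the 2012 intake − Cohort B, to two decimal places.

Combined standard total = 3,385,900; weights = 0.4344, 0.3366, 0.2290.
The 2012 intake: 0.4344×207.0 + 0.3366×129.4 + 0.2290×238.0 = 187.9758 per 100,000.
Cohort B: 0.4344×190.0 + 0.3366×130.4 + 0.2290×185.6 = 168.9293 per 100,000.
Difference = 187.9758 − 168.9293 = 19.0465.

19.05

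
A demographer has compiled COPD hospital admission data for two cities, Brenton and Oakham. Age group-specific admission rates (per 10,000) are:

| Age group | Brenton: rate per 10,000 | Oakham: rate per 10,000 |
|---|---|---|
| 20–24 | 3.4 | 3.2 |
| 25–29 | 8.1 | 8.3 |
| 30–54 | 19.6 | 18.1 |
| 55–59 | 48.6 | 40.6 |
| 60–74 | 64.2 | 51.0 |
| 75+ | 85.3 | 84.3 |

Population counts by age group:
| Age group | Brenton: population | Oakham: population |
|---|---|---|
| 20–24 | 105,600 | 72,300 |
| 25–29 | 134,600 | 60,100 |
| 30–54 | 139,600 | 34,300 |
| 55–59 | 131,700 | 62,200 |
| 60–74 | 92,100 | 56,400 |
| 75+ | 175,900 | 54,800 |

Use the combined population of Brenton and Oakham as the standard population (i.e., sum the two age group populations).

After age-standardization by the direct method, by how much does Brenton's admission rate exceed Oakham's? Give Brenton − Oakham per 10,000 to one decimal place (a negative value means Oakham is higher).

3.6

Combined standard total = 1,119,600; weights = 0.1589, 0.1739, 0.1553, 0.1732, 0.1326, 0.2061.
Brenton: 0.1589×3.4 + 0.1739×8.1 + 0.1553×19.6 + 0.1732×48.6 + 0.1326×64.2 + 0.2061×85.3 = 39.5019 per 10,000.
Oakham: 0.1589×3.2 + 0.1739×8.3 + 0.1553×18.1 + 0.1732×40.6 + 0.1326×51.0 + 0.2061×84.3 = 35.9296 per 10,000.
Difference = 39.5019 − 35.9296 = 3.5723.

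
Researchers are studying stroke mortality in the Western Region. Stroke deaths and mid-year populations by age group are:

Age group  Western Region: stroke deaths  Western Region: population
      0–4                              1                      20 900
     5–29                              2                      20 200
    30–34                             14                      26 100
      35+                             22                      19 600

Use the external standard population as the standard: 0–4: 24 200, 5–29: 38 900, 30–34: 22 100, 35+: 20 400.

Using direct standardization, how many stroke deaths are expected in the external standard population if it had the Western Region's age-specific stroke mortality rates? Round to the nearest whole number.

Age-specific rates per 100 000 for the Western Region: 4.78, 9.90, 53.64, 112.24.
Expected stroke deaths = Σ (standard pop × age-specific rate ÷ 100 000)
= 24 200×4.78/100 000 + 38 900×9.90/100 000 + 22 100×53.64/100 000 + 20 400×112.24/100 000
= 1.16 + 3.85 + 11.85 + 22.90 = 39.76.

40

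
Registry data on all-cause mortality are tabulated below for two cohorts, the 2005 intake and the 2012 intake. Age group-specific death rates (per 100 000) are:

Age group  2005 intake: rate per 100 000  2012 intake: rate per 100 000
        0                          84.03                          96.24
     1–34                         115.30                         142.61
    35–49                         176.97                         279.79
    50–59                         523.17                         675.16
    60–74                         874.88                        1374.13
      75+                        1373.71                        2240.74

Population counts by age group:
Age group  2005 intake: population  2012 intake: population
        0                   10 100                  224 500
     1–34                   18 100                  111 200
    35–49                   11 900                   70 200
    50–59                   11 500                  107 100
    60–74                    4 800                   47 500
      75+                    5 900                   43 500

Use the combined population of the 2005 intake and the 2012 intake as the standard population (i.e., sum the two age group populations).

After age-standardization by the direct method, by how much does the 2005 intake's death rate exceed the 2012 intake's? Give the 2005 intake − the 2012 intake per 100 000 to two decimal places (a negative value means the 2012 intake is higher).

-152.79

Combined standard total = 666 300; weights = 0.3521, 0.1941, 0.1232, 0.1780, 0.0785, 0.0741.
The 2005 intake: 0.3521×84.03 + 0.1941×115.30 + 0.1232×176.97 + 0.1780×523.17 + 0.0785×874.88 + 0.0741×1373.71 = 337.4102 per 100 000.
The 2012 intake: 0.3521×96.24 + 0.1941×142.61 + 0.1232×279.79 + 0.1780×675.16 + 0.0785×1374.13 + 0.0741×2240.74 = 490.2021 per 100 000.
Difference = 337.4102 − 490.2021 = -152.7919.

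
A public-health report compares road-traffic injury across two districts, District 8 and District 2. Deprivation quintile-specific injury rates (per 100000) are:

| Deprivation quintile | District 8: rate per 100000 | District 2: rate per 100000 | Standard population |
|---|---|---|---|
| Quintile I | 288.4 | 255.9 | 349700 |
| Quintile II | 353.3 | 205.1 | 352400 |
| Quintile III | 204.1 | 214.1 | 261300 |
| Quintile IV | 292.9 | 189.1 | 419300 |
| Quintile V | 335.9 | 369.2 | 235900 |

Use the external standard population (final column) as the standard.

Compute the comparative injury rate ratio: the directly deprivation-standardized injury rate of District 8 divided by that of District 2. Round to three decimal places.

Standard total = 1618600; weights = 0.2161, 0.2177, 0.1614, 0.2591, 0.1457.
District 8: 0.2161×288.4 + 0.2177×353.3 + 0.1614×204.1 + 0.2591×292.9 + 0.1457×335.9 = 297.0095 per 100000.
District 2: 0.2161×255.9 + 0.2177×205.1 + 0.1614×214.1 + 0.2591×189.1 + 0.1457×369.2 = 237.3000 per 100000.
Ratio = 297.0095 ÷ 237.3000 = 1.25162.

1.252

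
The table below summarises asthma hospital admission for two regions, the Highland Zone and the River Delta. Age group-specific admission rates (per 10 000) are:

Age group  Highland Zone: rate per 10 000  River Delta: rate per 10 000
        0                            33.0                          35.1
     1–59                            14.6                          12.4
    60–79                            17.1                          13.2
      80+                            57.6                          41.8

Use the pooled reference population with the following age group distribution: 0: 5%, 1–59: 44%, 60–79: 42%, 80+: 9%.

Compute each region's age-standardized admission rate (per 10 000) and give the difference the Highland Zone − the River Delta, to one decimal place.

Standard weights: 0.05, 0.44, 0.42, 0.09.
The Highland Zone: 0.0500×33.0 + 0.4400×14.6 + 0.4200×17.1 + 0.0900×57.6 = 20.4400 per 10 000.
The River Delta: 0.0500×35.1 + 0.4400×12.4 + 0.4200×13.2 + 0.0900×41.8 = 16.5170 per 10 000.
Difference = 20.4400 − 16.5170 = 3.9230.

3.9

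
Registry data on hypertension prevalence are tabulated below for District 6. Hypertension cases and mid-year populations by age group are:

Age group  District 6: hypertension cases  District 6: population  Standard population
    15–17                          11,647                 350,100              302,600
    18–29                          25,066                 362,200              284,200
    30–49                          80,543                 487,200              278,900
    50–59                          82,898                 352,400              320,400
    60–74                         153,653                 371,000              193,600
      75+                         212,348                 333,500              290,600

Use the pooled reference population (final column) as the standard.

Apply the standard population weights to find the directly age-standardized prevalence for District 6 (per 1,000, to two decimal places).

249.31

Age-specific rates per 1,000 for District 6: 33.268, 69.205, 165.318, 235.238, 414.159, 636.726.
Standard total = 1,670,300; weights = 0.1812, 0.1701, 0.1670, 0.1918, 0.1159, 0.1740.
Standardized rate: 0.1812×33.268 + 0.1701×69.205 + 0.1670×165.318 + 0.1918×235.238 + 0.1159×414.159 + 0.1740×636.726 = 249.3121 per 1,000.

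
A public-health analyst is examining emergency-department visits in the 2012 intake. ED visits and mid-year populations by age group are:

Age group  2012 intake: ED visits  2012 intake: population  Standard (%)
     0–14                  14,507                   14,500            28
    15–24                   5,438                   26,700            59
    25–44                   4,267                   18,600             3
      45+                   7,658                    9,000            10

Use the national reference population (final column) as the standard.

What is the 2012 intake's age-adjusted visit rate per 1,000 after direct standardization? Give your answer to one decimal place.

Age-specific rates per 1,000 for the 2012 intake: 1000.483, 203.670, 229.409, 850.889.
Standard weights: 0.28, 0.59, 0.03, 0.10.
Standardized rate: 0.2800×1000.483 + 0.5900×203.670 + 0.0300×229.409 + 0.1000×850.889 = 492.2719 per 1,000.

492.3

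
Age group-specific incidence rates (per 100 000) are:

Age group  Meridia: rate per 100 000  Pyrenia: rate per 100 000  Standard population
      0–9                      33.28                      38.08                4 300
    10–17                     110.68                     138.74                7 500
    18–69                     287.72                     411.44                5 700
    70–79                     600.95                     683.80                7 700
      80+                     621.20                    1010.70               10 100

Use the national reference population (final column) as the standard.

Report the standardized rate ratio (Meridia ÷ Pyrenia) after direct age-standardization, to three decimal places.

0.710

Standard total = 35 300; weights = 0.1218, 0.2125, 0.1615, 0.2181, 0.2861.
Meridia: 0.1218×33.28 + 0.2125×110.68 + 0.1615×287.72 + 0.2181×600.95 + 0.2861×621.20 = 382.8511 per 100 000.
Pyrenia: 0.1218×38.08 + 0.2125×138.74 + 0.1615×411.44 + 0.2181×683.80 + 0.2861×1010.70 = 538.8904 per 100 000.
Ratio = 382.8511 ÷ 538.8904 = 0.71044.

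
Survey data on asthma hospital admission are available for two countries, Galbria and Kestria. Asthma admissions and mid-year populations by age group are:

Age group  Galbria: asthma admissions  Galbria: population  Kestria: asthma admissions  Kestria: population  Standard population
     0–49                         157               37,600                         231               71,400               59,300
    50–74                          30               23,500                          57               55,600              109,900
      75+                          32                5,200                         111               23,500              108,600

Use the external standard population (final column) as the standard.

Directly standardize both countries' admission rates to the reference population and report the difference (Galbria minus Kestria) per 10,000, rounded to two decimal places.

8.59

Age-specific rates per 10,000 for Galbria: 41.76, 12.77, 61.54.
For Kestria: 32.35, 10.25, 47.23.
Standard total = 277,800; weights = 0.2135, 0.3956, 0.3909.
Galbria: 0.2135×41.76 + 0.3956×12.77 + 0.3909×61.54 = 38.0207 per 10,000.
Kestria: 0.2135×32.35 + 0.3956×10.25 + 0.3909×47.23 = 29.4270 per 10,000.
Difference = 38.0207 − 29.4270 = 8.5937.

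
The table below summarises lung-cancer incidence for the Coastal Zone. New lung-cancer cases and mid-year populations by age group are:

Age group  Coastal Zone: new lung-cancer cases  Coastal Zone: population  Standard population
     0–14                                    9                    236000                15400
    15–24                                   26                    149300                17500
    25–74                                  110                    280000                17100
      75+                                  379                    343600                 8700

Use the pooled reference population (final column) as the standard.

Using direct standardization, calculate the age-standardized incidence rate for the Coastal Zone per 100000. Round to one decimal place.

Age-specific rates per 100000 for the Coastal Zone: 3.81, 17.41, 39.29, 110.30.
Standard total = 58700; weights = 0.2624, 0.2981, 0.2913, 0.1482.
Standardized rate: 0.2624×3.81 + 0.2981×17.41 + 0.2913×39.29 + 0.1482×110.30 = 33.9847 per 100000.

34.0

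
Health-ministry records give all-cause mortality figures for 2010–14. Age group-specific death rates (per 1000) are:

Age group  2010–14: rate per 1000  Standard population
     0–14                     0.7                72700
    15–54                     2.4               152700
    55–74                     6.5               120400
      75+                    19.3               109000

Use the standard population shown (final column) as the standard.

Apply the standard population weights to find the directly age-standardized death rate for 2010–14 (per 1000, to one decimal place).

7.3

Standard total = 454800; weights = 0.1599, 0.3358, 0.2647, 0.2397.
Standardized rate: 0.1599×0.7 + 0.3358×2.4 + 0.2647×6.5 + 0.2397×19.3 = 7.2640 per 1000.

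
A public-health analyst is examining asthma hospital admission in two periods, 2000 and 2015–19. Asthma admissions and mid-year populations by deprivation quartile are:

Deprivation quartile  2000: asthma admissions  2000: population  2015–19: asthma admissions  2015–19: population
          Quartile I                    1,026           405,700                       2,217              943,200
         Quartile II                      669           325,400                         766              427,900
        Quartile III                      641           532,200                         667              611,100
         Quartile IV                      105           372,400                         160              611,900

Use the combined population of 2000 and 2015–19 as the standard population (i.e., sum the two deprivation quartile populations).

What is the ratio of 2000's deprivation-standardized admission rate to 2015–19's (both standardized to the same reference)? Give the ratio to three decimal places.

Deprivation-specific rates per 10,000 for 2000: 25.29, 20.56, 12.04, 2.82.
For 2015–19: 23.51, 17.90, 10.91, 2.61.
Combined standard total = 4,229,800; weights = 0.3189, 0.1781, 0.2703, 0.2327.
2000: 0.3189×25.29 + 0.1781×20.56 + 0.2703×12.04 + 0.2327×2.82 = 15.6381 per 10,000.
2015–19: 0.3189×23.51 + 0.1781×17.90 + 0.2703×10.91 + 0.2327×2.61 = 14.2427 per 10,000.
Ratio = 15.6381 ÷ 14.2427 = 1.09798.

1.098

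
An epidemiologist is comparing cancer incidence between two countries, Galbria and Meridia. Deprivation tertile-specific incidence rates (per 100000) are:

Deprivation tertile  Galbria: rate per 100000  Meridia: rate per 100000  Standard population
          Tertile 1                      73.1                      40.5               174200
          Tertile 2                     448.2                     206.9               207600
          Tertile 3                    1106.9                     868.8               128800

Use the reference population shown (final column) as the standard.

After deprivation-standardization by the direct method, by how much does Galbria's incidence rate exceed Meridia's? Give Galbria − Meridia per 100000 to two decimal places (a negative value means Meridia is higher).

Standard total = 510600; weights = 0.3412, 0.4066, 0.2523.
Galbria: 0.3412×73.1 + 0.4066×448.2 + 0.2523×1106.9 = 486.3867 per 100000.
Meridia: 0.3412×40.5 + 0.4066×206.9 + 0.2523×868.8 = 317.0955 per 100000.
Difference = 486.3867 − 317.0955 = 169.2912.

169.29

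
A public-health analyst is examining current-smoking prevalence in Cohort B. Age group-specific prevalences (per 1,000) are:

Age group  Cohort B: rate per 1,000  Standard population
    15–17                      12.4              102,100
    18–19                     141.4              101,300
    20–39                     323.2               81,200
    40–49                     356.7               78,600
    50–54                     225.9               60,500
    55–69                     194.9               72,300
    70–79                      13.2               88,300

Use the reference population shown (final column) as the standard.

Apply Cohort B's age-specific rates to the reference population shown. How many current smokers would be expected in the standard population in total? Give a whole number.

98794

Expected current smokers = Σ (standard pop × age-specific rate ÷ 1,000)
= 102,100×12.4/1,000 + 101,300×141.4/1,000 + 81,200×323.2/1,000 + 78,600×356.7/1,000 + 60,500×225.9/1,000 + 72,300×194.9/1,000 + 88,300×13.2/1,000
= 1266.04 + 14323.82 + 26243.84 + 28036.62 + 13666.95 + 14091.27 + 1165.56 = 98794.10.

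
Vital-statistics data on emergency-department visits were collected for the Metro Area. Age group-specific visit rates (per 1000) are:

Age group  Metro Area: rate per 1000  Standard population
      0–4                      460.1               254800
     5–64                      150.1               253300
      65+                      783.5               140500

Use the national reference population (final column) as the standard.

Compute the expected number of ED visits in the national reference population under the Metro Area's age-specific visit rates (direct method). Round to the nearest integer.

265336

Expected ED visits = Σ (standard pop × age-specific rate ÷ 1000)
= 254800×460.1/1000 + 253300×150.1/1000 + 140500×783.5/1000
= 117233.48 + 38020.33 + 110081.75 = 265335.56.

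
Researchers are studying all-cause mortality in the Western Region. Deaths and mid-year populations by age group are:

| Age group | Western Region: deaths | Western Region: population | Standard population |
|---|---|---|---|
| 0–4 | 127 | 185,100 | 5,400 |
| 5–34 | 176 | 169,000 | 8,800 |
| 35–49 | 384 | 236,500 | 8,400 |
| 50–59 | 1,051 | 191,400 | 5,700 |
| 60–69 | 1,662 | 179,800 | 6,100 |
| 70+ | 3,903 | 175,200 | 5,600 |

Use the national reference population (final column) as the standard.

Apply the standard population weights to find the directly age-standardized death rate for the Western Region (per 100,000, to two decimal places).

Age-specific rates per 100,000 for the Western Region: 68.61, 104.14, 162.37, 549.11, 924.36, 2227.74.
Standard total = 40,000; weights = 0.1350, 0.2200, 0.2100, 0.1425, 0.1525, 0.1400.
Standardized rate: 0.1350×68.61 + 0.2200×104.14 + 0.2100×162.37 + 0.1425×549.11 + 0.1525×924.36 + 0.1400×2227.74 = 597.3680 per 100,000.

597.37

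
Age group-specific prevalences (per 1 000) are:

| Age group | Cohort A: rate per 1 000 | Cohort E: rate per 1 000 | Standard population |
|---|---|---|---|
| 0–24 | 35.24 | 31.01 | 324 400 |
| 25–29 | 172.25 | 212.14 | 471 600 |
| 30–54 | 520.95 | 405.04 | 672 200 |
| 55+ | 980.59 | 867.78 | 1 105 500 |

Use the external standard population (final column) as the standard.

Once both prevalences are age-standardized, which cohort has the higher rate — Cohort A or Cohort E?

Cohort A

Standard total = 2 573 700; weights = 0.1260, 0.1832, 0.2612, 0.4295.
Cohort A: 0.1260×35.24 + 0.1832×172.25 + 0.2612×520.95 + 0.4295×980.59 = 593.2664 per 1 000.
Cohort E: 0.1260×31.01 + 0.1832×212.14 + 0.2612×405.04 + 0.4295×867.78 = 521.3131 per 1 000.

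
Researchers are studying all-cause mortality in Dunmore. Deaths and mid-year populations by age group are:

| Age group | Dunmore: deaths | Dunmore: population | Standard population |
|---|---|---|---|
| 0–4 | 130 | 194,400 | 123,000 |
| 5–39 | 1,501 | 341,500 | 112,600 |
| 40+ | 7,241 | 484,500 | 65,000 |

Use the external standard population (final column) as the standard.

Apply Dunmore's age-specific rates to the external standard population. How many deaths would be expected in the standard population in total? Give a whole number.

Age-specific rates per 100,000 for Dunmore: 66.87, 439.53, 1494.53.
Expected deaths = Σ (standard pop × age-specific rate ÷ 100,000)
= 123,000×66.87/100,000 + 112,600×439.53/100,000 + 65,000×1494.53/100,000
= 82.25 + 494.91 + 971.44 = 1548.61.

1549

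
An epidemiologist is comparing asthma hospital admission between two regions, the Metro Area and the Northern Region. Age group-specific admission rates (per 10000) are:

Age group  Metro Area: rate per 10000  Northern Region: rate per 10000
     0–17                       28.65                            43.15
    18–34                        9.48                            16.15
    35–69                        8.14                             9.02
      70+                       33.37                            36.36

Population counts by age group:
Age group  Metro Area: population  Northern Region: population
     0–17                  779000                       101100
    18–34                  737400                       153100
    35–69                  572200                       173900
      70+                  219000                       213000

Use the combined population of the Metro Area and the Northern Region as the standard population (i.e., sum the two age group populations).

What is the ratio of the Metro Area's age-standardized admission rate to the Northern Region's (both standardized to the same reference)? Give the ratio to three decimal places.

Combined standard total = 2948700; weights = 0.2985, 0.3020, 0.2530, 0.1465.
The Metro Area: 0.2985×28.65 + 0.3020×9.48 + 0.2530×8.14 + 0.1465×33.37 = 18.3626 per 10000.
The Northern Region: 0.2985×43.15 + 0.3020×16.15 + 0.2530×9.02 + 0.1465×36.36 = 25.3655 per 10000.
Ratio = 18.3626 ÷ 25.3655 = 0.72392.

0.724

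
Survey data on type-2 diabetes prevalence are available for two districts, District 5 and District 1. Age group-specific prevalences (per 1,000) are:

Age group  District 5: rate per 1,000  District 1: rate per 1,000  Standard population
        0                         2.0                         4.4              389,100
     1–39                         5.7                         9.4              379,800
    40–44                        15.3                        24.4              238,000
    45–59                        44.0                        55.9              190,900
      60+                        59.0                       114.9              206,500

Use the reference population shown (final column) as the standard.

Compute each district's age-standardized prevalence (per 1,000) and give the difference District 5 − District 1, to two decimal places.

Standard total = 1,404,300; weights = 0.2771, 0.2705, 0.1695, 0.1359, 0.1470.
District 5: 0.2771×2.0 + 0.2705×5.7 + 0.1695×15.3 + 0.1359×44.0 + 0.1470×59.0 = 19.3460 per 1,000.
District 1: 0.2771×4.4 + 0.2705×9.4 + 0.1695×24.4 + 0.1359×55.9 + 0.1470×114.9 = 32.3916 per 1,000.
Difference = 19.3460 − 32.3916 = -13.0456.

-13.05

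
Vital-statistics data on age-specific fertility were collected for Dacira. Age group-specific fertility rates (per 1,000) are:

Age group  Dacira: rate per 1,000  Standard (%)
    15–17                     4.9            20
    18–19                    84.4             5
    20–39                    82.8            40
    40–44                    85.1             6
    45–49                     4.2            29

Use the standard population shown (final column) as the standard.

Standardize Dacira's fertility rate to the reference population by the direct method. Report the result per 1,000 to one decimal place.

Standard weights: 0.20, 0.05, 0.40, 0.06, 0.29.
Standardized rate: 0.2000×4.9 + 0.0500×84.4 + 0.4000×82.8 + 0.0600×85.1 + 0.2900×4.2 = 44.6440 per 1,000.

44.6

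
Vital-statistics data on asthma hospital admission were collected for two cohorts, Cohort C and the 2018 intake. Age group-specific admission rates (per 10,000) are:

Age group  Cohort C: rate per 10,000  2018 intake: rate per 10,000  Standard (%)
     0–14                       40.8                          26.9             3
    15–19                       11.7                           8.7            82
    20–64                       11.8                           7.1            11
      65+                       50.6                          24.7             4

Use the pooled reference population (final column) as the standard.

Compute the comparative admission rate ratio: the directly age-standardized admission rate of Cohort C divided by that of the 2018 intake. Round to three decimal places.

1.456

Standard weights: 0.03, 0.82, 0.11, 0.04.
Cohort C: 0.0300×40.8 + 0.8200×11.7 + 0.1100×11.8 + 0.0400×50.6 = 14.1400 per 10,000.
The 2018 intake: 0.0300×26.9 + 0.8200×8.7 + 0.1100×7.1 + 0.0400×24.7 = 9.7100 per 10,000.
Ratio = 14.1400 ÷ 9.7100 = 1.45623.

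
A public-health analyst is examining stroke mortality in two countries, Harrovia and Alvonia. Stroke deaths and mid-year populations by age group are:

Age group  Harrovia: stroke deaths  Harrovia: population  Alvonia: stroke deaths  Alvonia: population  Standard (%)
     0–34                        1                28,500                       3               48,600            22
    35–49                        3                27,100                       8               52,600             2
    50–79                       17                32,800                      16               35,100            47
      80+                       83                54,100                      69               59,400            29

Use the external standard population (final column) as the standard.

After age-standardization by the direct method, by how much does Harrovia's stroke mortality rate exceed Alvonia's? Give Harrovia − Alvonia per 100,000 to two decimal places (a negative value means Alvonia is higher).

Age-specific rates per 100,000 for Harrovia: 3.51, 11.07, 51.83, 153.42.
For Alvonia: 6.17, 15.21, 45.58, 116.16.
Standard weights: 0.22, 0.02, 0.47, 0.29.
Harrovia: 0.2200×3.51 + 0.0200×11.07 + 0.4700×51.83 + 0.2900×153.42 = 69.8448 per 100,000.
Alvonia: 0.2200×6.17 + 0.0200×15.21 + 0.4700×45.58 + 0.2900×116.16 = 56.7736 per 100,000.
Difference = 69.8448 − 56.7736 = 13.0712.

13.07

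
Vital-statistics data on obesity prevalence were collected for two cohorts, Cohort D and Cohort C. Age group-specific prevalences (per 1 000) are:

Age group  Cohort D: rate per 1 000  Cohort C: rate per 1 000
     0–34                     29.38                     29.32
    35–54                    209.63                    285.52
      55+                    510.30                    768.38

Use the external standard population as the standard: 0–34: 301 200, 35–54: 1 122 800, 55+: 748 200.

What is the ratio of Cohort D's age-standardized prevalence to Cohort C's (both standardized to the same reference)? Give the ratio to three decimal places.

Standard total = 2 172 200; weights = 0.1387, 0.5169, 0.3444.
Cohort D: 0.1387×29.38 + 0.5169×209.63 + 0.3444×510.30 = 288.2001 per 1 000.
Cohort C: 0.1387×29.32 + 0.5169×285.52 + 0.3444×768.38 = 416.3129 per 1 000.
Ratio = 288.2001 ÷ 416.3129 = 0.69227.

0.692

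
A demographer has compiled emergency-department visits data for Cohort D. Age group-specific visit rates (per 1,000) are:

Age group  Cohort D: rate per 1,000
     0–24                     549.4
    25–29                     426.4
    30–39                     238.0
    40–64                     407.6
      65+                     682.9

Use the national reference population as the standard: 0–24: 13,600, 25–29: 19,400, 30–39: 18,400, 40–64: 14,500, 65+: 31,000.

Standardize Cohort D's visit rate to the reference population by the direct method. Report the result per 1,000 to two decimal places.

Standard total = 96,900; weights = 0.1404, 0.2002, 0.1899, 0.1496, 0.3199.
Standardized rate: 0.1404×549.4 + 0.2002×426.4 + 0.1899×238.0 + 0.1496×407.6 + 0.3199×682.9 = 487.1342 per 1,000.

487.13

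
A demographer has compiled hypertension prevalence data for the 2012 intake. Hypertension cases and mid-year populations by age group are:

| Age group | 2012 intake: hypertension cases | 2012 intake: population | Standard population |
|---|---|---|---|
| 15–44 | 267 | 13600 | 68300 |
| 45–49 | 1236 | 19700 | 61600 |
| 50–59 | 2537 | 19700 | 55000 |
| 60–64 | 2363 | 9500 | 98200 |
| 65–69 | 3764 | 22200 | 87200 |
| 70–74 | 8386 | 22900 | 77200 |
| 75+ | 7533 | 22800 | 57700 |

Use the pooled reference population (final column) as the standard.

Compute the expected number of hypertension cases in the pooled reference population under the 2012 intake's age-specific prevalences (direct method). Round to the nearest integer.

98834

Age-specific rates per 1000 for the 2012 intake: 19.632, 62.741, 128.782, 248.737, 169.550, 366.201, 330.395.
Expected hypertension cases = Σ (standard pop × age-specific rate ÷ 1000)
= 68300×19.632/1000 + 61600×62.741/1000 + 55000×128.782/1000 + 98200×248.737/1000 + 87200×169.550/1000 + 77200×366.201/1000 + 57700×330.395/1000
= 1340.89 + 3864.85 + 7082.99 + 24425.96 + 14784.72 + 28270.71 + 19063.78 = 98833.90.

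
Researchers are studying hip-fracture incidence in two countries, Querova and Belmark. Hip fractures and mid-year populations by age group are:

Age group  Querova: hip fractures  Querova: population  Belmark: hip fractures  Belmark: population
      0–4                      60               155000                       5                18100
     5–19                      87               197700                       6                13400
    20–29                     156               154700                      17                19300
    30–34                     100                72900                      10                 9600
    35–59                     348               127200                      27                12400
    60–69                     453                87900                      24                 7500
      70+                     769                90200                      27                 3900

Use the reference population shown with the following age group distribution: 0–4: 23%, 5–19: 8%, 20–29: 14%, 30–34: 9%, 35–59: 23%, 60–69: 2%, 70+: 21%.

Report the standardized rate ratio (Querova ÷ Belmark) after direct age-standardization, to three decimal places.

Age-specific rates per 100000 for Querova: 38.71, 44.01, 100.84, 137.17, 273.58, 515.36, 852.55.
For Belmark: 27.62, 44.78, 88.08, 104.17, 217.74, 320.00, 692.31.
Standard weights: 0.23, 0.08, 0.14, 0.09, 0.23, 0.02, 0.21.
Querova: 0.2300×38.71 + 0.0800×44.01 + 0.1400×100.84 + 0.0900×137.17 + 0.2300×273.58 + 0.0200×515.36 + 0.2100×852.55 = 291.1542 per 100000.
Belmark: 0.2300×27.62 + 0.0800×44.78 + 0.1400×88.08 + 0.0900×104.17 + 0.2300×217.74 + 0.0200×320.00 + 0.2100×692.31 = 233.5075 per 100000.
Ratio = 291.1542 ÷ 233.5075 = 1.24687.

1.247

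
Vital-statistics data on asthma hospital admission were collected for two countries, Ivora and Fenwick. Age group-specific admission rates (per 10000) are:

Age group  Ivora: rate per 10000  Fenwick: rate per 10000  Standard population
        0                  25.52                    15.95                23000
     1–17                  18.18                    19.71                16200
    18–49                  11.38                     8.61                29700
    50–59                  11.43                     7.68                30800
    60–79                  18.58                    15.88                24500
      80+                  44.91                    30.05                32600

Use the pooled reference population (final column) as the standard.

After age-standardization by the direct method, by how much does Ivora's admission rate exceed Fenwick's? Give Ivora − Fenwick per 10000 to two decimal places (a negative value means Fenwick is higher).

Standard total = 156800; weights = 0.1467, 0.1033, 0.1894, 0.1964, 0.1562, 0.2079.
Ivora: 0.1467×25.52 + 0.1033×18.18 + 0.1894×11.38 + 0.1964×11.43 + 0.1562×18.58 + 0.2079×44.91 = 22.2626 per 10000.
Fenwick: 0.1467×15.95 + 0.1033×19.71 + 0.1894×8.61 + 0.1964×7.68 + 0.1562×15.88 + 0.2079×30.05 = 16.2443 per 10000.
Difference = 22.2626 − 16.2443 = 6.0184.

6.02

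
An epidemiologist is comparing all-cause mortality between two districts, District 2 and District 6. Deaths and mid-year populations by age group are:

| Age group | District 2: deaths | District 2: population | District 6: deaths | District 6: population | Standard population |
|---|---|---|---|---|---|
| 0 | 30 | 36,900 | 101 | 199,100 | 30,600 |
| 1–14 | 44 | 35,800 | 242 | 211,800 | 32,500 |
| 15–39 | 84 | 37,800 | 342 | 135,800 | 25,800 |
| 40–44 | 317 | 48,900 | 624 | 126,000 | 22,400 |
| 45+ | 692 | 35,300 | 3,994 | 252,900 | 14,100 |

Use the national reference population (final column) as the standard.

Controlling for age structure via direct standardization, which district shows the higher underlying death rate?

District 2

Age-specific rates per 100,000 for District 2: 81.30, 122.91, 222.22, 648.26, 1960.34.
For District 6: 50.73, 114.26, 251.84, 495.24, 1579.28.
Standard total = 125,400; weights = 0.2440, 0.2592, 0.2057, 0.1786, 0.1124.
District 2: 0.2440×81.30 + 0.2592×122.91 + 0.2057×222.22 + 0.1786×648.26 + 0.1124×1960.34 = 433.6316 per 100,000.
District 6: 0.2440×50.73 + 0.2592×114.26 + 0.2057×251.84 + 0.1786×495.24 + 0.1124×1579.28 = 359.8435 per 100,000.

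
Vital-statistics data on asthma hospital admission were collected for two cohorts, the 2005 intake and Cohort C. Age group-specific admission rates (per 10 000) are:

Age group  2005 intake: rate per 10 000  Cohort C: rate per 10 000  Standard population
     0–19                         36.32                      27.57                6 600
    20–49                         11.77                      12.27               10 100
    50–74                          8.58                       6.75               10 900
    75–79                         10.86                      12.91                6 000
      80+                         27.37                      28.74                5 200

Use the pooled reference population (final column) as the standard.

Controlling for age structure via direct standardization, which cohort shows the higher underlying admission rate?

Standard total = 38 800; weights = 0.1701, 0.2603, 0.2809, 0.1546, 0.1340.
The 2005 intake: 0.1701×36.32 + 0.2603×11.77 + 0.2809×8.58 + 0.1546×10.86 + 0.1340×27.37 = 16.9999 per 10 000.
Cohort C: 0.1701×27.57 + 0.2603×12.27 + 0.2809×6.75 + 0.1546×12.91 + 0.1340×28.74 = 15.6281 per 10 000.

2005 intake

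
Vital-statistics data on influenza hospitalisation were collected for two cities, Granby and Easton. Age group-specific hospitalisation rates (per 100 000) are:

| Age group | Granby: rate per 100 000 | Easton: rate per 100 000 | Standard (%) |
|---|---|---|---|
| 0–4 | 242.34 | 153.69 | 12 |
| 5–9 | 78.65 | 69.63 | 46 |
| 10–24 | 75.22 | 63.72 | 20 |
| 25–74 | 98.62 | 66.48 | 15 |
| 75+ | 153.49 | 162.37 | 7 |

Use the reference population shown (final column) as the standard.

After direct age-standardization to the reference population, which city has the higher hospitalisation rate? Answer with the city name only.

Granby

Standard weights: 0.12, 0.46, 0.20, 0.15, 0.07.
Granby: 0.1200×242.34 + 0.4600×78.65 + 0.2000×75.22 + 0.1500×98.62 + 0.0700×153.49 = 105.8411 per 100 000.
Easton: 0.1200×153.69 + 0.4600×69.63 + 0.2000×63.72 + 0.1500×66.48 + 0.0700×162.37 = 84.5545 per 100 000.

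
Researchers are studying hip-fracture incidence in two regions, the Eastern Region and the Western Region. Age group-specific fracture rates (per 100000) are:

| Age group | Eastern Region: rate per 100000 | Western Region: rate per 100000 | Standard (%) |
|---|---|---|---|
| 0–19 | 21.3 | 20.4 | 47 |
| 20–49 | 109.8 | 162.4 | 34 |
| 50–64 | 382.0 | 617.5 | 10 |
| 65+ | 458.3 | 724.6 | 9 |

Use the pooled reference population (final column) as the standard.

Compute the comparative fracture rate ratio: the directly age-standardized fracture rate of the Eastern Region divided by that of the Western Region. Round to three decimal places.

Standard weights: 0.47, 0.34, 0.10, 0.09.
The Eastern Region: 0.4700×21.3 + 0.3400×109.8 + 0.1000×382.0 + 0.0900×458.3 = 126.7900 per 100000.
The Western Region: 0.4700×20.4 + 0.3400×162.4 + 0.1000×617.5 + 0.0900×724.6 = 191.7680 per 100000.
Ratio = 126.7900 ÷ 191.7680 = 0.66116.

0.661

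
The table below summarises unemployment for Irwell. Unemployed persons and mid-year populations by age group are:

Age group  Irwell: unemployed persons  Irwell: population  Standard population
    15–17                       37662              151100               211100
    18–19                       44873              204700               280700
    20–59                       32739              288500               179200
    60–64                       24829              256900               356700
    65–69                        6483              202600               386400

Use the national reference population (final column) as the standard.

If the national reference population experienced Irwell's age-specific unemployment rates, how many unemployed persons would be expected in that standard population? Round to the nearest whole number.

181325

Age-specific rates per 1000 for Irwell: 249.252, 219.213, 113.480, 96.649, 31.999.
Expected unemployed persons = Σ (standard pop × age-specific rate ÷ 1000)
= 211100×249.252/1000 + 280700×219.213/1000 + 179200×113.480/1000 + 356700×96.649/1000 + 386400×31.999/1000
= 52617.13 + 61533.22 + 20335.63 + 34474.52 + 12364.42 = 181324.92.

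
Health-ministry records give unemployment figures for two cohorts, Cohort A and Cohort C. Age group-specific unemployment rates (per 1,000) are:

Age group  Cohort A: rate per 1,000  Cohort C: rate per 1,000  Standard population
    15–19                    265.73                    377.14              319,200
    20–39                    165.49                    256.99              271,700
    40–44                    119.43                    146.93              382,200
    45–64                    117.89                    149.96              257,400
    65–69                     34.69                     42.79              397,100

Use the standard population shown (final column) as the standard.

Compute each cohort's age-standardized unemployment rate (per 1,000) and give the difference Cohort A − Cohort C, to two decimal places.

-50.63

Standard total = 1,627,600; weights = 0.1961, 0.1669, 0.2348, 0.1581, 0.2440.
Cohort A: 0.1961×265.73 + 0.1669×165.49 + 0.2348×119.43 + 0.1581×117.89 + 0.2440×34.69 = 134.8925 per 1,000.
Cohort C: 0.1961×377.14 + 0.1669×256.99 + 0.2348×146.93 + 0.1581×149.96 + 0.2440×42.79 = 185.5220 per 1,000.
Difference = 134.8925 − 185.5220 = -50.6294.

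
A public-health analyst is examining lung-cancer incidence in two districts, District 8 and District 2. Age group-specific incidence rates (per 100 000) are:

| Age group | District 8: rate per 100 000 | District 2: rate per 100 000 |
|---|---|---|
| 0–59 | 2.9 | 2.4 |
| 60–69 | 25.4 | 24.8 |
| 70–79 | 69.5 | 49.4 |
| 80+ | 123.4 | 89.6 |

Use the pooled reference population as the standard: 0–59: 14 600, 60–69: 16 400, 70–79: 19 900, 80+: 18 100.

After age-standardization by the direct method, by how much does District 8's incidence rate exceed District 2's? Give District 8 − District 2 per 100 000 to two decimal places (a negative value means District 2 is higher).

14.91

Standard total = 69 000; weights = 0.2116, 0.2377, 0.2884, 0.2623.
District 8: 0.2116×2.9 + 0.2377×25.4 + 0.2884×69.5 + 0.2623×123.4 = 59.0651 per 100 000.
District 2: 0.2116×2.4 + 0.2377×24.8 + 0.2884×49.4 + 0.2623×89.6 = 44.1533 per 100 000.
Difference = 59.0651 − 44.1533 = 14.9117.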